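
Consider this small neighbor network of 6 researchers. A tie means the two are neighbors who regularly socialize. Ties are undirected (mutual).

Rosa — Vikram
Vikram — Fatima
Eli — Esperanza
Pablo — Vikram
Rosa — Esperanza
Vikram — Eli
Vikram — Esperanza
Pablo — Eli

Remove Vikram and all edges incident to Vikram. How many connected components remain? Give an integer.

Without Vikram, the remaining ties split the others into: {Eli, Esperanza, Pablo, Rosa}; {Fatima}.
That's 2 separate components.

2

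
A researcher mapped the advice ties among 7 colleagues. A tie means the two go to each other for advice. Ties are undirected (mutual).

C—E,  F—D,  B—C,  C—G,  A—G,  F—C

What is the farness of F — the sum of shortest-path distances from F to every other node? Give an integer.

11

Distances from F: A:3, B:2, C:1, D:1, E:2, G:2.
Sum = 3 + 2 + 1 + 1 + 2 + 2 = 11.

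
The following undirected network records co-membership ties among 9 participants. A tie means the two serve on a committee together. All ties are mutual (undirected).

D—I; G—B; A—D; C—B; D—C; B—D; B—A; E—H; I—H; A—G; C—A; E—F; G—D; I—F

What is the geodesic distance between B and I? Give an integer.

2

One shortest route is B – D – I, which uses 2 edges, and B and I are not directly tied, so nothing shorter exists. So d(B,I) = 2.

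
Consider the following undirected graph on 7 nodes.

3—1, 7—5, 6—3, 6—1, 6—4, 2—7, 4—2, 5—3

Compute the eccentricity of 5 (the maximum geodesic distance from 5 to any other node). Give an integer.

Distances from 5: 1:2, 2:2, 3:1, 4:3, 6:2, 7:1.
The largest is 3 (to 4), so the eccentricity of 5 is 3.

3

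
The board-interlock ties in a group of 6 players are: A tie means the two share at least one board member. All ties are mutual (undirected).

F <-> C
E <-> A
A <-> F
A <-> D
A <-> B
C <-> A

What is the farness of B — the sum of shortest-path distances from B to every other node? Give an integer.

Distances from B: A:1, C:2, D:2, E:2, F:2.
Sum = 1 + 2 + 2 + 2 + 2 = 9.

9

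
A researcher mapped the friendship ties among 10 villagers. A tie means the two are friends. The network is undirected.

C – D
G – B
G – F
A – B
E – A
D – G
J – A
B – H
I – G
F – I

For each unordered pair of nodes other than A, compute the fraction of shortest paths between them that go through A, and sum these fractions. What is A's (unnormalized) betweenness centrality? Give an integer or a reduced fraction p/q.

Pairs whose geodesics pass through A — G–J: 1; G–E: 1; B–J: 1; B–E: 1; F–J: 1; F–E: 1; J–I: 1; J–H: 1; J–D: 1; J–C: 1; J–E: 1; I–E: 1; H–E: 1; D–E: 1 … (+1 more pairs).
All other pairs contribute 0.
Summing the contributions gives betweenness(A) = 15.

15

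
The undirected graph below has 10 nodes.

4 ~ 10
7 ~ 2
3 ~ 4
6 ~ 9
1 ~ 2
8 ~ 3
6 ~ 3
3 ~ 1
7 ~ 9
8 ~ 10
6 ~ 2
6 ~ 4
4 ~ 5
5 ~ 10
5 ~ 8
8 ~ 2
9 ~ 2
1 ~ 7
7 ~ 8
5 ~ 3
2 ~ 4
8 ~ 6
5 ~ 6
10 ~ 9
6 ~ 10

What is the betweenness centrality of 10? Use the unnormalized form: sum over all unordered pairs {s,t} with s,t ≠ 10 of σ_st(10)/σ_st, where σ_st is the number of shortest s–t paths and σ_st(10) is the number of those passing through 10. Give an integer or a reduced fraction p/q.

Pairs whose geodesics pass through 10 — 4–8: 1/5; 4–9: 1/3; 8–9: 1/4; 5–9: 1/2.
All other pairs contribute 0.
Summing the contributions gives betweenness(10) = 77/60.

77/60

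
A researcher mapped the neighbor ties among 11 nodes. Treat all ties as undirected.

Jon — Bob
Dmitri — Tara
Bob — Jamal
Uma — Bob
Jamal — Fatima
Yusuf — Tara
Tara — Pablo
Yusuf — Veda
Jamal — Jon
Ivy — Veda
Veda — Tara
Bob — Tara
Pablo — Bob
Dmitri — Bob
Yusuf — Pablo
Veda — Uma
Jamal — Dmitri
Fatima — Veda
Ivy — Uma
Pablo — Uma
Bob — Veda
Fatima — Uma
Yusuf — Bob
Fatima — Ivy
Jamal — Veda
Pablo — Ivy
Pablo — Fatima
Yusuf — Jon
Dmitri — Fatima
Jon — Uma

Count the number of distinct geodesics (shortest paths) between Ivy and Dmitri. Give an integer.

The shortest distance is 2, and the only length-2 path is Ivy–Fatima–Dmitri. So there is exactly 1 shortest path.

1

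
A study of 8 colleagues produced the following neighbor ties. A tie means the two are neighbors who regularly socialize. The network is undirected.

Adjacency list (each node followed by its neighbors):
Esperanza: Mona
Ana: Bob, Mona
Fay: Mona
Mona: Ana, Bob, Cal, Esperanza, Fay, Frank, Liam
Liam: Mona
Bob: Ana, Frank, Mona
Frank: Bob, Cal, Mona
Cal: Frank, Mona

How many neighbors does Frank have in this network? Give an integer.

3

Frank is directly tied to Bob, Cal, and Mona. That is 3 neighbors, so the degree of Frank is 3.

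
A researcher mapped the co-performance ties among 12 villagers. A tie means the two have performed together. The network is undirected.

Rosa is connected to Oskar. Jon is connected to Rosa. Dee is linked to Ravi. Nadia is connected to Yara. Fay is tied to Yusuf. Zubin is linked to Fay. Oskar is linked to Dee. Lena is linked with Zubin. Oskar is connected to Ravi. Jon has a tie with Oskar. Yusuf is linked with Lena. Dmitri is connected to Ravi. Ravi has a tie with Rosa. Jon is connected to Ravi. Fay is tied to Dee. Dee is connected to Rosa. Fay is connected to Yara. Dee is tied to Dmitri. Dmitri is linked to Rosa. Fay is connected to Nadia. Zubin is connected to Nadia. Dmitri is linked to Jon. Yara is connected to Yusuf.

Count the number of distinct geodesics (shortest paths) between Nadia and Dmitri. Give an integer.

The shortest distance is 3, and the only length-3 path is Nadia–Fay–Dee–Dmitri. So there is exactly 1 shortest path.

1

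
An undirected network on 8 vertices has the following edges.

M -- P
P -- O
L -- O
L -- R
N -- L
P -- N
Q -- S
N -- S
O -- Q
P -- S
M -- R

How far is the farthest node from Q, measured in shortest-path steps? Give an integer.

Distances from Q: L:2, M:3, N:2, O:1, P:2, R:3, S:1.
The largest is 3 (to R and M), so the eccentricity of Q is 3.

3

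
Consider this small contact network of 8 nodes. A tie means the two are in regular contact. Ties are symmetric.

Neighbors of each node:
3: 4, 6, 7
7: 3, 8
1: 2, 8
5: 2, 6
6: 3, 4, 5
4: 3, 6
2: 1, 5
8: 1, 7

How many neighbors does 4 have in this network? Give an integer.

2

4 is directly tied to 3 and 6. That is 2 neighbors, so the degree of 4 is 2.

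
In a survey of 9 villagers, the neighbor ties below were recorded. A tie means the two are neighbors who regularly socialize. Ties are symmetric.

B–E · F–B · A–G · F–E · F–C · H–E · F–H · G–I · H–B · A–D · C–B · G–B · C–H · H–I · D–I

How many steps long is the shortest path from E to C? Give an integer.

One shortest route is E – F – C, which uses 2 edges, and E and C are not directly tied, so nothing shorter exists. So d(E,C) = 2.

2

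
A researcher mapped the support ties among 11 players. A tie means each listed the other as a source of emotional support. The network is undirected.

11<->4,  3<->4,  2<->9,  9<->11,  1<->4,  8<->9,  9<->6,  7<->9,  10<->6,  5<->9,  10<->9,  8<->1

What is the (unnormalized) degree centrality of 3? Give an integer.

3 is directly tied to 4. That is 1 neighbor, so the degree of 3 is 1.

1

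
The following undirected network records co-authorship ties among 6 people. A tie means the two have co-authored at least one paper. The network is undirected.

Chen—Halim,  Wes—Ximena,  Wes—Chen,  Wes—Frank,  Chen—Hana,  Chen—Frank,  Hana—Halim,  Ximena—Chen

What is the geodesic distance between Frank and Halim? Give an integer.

2

One shortest route is Frank – Chen – Halim, which uses 2 edges, and Frank and Halim are not directly tied, so nothing shorter exists. So d(Frank,Halim) = 2.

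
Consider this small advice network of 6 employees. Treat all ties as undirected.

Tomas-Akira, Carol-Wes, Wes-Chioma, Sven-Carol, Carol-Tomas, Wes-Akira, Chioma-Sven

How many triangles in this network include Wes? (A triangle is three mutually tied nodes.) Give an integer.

Wes's neighbors are Akira, Carol, and Chioma, but none of them are tied to each other, so no triangle contains Wes.

0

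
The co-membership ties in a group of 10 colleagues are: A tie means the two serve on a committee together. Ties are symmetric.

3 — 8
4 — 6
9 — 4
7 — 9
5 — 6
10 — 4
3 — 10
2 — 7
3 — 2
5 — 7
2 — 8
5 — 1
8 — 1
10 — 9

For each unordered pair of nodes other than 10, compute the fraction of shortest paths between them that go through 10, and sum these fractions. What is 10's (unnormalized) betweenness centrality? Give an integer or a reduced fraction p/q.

5

Pairs whose geodesics pass through 10 — 3–6: 1; 3–4: 1; 3–9: 1; 8–4: 1; 8–9: 1/2; 4–2: 1/2.
All other pairs contribute 0.
Summing the contributions gives betweenness(10) = 5.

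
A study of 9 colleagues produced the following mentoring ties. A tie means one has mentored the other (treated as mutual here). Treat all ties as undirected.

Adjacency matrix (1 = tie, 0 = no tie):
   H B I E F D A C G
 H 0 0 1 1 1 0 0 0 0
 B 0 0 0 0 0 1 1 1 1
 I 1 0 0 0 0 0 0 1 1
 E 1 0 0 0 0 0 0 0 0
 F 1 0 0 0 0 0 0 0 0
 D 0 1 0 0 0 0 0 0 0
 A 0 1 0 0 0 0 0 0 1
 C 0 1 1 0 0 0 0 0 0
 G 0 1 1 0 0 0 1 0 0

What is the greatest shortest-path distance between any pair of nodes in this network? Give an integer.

Eccentricity of each node (its greatest distance to any other): A:4, B:4, C:3, D:5, E:5, F:5, G:3, H:4, I:3.
The maximum eccentricity is 5, realized for instance by the pair E–D via E – H – I – G – B – D. So the diameter is 5.

5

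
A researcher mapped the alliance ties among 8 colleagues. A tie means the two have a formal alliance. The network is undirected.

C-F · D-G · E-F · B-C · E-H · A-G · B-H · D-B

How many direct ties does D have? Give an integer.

2

D is directly tied to B and G. That is 2 neighbors, so the degree of D is 2.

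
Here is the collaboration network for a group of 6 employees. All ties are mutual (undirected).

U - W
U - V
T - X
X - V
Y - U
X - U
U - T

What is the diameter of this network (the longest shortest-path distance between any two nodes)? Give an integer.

2

Eccentricity of each node (its greatest distance to any other): T:2, U:1, V:2, W:2, X:2, Y:2.
The maximum eccentricity is 2, realized for instance by the pair T–V via T – U – V. So the diameter is 2.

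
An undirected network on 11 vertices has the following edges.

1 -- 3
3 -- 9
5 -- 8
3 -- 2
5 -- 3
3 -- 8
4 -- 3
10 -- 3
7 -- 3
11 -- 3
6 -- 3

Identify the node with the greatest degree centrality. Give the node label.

Degrees — 1:1, 2:1, 3:10, 4:1, 5:2, 6:1, 7:1, 8:2, 9:1, 10:1, 11:1.
The maximum is 10, attained only by 3.

3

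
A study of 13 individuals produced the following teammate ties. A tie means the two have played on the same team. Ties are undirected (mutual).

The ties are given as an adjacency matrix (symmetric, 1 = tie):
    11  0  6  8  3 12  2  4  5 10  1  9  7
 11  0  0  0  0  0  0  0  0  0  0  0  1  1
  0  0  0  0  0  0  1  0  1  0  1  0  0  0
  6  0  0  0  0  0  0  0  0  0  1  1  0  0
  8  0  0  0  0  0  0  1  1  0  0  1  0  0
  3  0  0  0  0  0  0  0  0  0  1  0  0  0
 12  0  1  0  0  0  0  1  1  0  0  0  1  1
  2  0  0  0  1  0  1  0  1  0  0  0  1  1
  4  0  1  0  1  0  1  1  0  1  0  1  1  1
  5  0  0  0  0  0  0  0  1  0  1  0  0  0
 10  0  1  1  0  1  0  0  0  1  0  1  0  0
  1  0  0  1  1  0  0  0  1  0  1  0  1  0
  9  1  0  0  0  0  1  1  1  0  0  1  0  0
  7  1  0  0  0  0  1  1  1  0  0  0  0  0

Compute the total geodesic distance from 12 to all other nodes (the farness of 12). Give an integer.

Distances from 12: 0:1, 1:2, 2:1, 3:3, 4:1, 5:2, 6:3, 7:1, 8:2, 9:1, 10:2, 11:2.
Sum = 1 + 2 + 1 + 3 + 1 + 2 + 3 + 1 + 2 + 1 + 2 + 2 = 21.

21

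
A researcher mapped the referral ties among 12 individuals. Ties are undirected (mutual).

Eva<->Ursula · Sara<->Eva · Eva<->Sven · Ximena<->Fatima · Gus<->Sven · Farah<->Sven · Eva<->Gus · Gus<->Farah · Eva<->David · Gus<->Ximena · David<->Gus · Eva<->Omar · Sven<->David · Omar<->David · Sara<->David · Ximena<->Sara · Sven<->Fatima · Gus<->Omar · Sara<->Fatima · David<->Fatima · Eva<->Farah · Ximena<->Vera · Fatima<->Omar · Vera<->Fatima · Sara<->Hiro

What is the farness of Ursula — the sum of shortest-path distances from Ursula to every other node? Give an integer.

26

Distances from Ursula: David:2, Eva:1, Farah:2, Fatima:3, Gus:2, Hiro:3, Omar:2, Sara:2, Sven:2, Vera:4, Ximena:3.
Sum = 2 + 1 + 2 + 3 + 2 + 3 + 2 + 2 + 2 + 4 + 3 = 26.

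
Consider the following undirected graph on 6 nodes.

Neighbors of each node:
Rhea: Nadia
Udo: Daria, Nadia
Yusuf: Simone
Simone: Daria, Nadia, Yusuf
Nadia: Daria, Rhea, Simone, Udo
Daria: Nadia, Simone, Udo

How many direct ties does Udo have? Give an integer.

2

Udo is directly tied to Daria and Nadia. That is 2 neighbors, so the degree of Udo is 2.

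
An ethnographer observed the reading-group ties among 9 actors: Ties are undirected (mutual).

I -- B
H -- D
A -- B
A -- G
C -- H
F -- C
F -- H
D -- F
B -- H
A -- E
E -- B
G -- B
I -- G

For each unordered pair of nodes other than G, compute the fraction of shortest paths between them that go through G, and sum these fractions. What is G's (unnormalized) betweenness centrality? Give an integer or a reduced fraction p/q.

Pairs whose geodesics pass through G — I–A: 1/2.
All other pairs contribute 0.
Summing the contributions gives betweenness(G) = 1/2.

1/2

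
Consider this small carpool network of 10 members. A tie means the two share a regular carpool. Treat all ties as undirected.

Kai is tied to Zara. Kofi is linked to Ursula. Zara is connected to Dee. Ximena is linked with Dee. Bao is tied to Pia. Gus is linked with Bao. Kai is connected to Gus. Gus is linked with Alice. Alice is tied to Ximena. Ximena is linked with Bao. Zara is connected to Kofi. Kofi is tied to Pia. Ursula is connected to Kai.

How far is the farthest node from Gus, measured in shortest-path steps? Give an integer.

3

Distances from Gus: Alice:1, Bao:1, Dee:3, Kai:1, Kofi:3, Pia:2, Ursula:2, Ximena:2, Zara:2.
The largest is 3 (to Kofi and Dee), so the eccentricity of Gus is 3.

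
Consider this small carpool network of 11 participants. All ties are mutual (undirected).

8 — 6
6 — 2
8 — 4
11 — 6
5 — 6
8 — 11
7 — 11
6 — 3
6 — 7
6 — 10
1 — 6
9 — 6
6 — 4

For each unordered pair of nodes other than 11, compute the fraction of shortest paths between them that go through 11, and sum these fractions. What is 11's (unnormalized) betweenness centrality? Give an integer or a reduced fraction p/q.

Pairs whose geodesics pass through 11 — 7–8: 1/2.
All other pairs contribute 0.
Summing the contributions gives betweenness(11) = 1/2.

1/2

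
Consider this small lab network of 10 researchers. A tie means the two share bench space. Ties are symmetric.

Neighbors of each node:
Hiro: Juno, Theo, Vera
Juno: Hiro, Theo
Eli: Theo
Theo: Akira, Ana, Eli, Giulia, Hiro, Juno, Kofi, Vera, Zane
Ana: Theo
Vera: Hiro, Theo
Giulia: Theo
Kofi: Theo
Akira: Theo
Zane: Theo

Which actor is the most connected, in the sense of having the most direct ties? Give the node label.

Degrees — Akira:1, Ana:1, Eli:1, Giulia:1, Hiro:3, Juno:2, Kofi:1, Theo:9, Vera:2, Zane:1.
The maximum is 9, attained only by Theo.

Theo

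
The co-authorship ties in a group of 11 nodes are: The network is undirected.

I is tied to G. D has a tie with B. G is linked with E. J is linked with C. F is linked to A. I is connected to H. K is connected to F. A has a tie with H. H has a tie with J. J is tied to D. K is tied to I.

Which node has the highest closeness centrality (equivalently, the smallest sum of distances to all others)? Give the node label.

Farness (sum of distances to all others) for each node — A:25, B:38, C:31, D:29, E:37, F:29, G:28, H:19, I:21, J:22, K:27.
The smallest farness is 19, for H, so H has the highest closeness.

H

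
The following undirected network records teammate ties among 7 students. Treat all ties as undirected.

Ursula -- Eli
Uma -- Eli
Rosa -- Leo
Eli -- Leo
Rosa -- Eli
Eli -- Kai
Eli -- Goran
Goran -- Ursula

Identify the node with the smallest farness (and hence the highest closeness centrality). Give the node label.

Farness (sum of distances to all others) for each node — Eli:6, Goran:10, Kai:11, Leo:10, Rosa:10, Uma:11, Ursula:10.
The smallest farness is 6, for Eli, so Eli has the highest closeness.

Eli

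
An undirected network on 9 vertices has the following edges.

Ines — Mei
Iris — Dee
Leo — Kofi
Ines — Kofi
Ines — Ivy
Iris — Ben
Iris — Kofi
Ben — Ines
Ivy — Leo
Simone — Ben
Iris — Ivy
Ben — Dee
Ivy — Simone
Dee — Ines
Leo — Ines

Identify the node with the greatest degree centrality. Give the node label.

Ines

Degrees — Ben:4, Dee:3, Ines:6, Iris:4, Ivy:4, Kofi:3, Leo:3, Mei:1, Simone:2.
The maximum is 6, attained only by Ines.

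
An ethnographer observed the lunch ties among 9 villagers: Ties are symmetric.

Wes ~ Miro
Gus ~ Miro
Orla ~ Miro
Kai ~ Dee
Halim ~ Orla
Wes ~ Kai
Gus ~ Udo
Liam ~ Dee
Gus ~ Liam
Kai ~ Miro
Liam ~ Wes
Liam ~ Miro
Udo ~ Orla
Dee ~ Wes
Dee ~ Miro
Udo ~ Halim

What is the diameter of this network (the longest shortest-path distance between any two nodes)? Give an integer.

3

Eccentricity of each node (its greatest distance to any other): Dee:3, Gus:2, Halim:3, Kai:3, Liam:3, Miro:2, Orla:2, Udo:3, Wes:3.
The maximum eccentricity is 3, realized for instance by the pair Udo–Kai via Udo – Orla – Miro – Kai. So the diameter is 3.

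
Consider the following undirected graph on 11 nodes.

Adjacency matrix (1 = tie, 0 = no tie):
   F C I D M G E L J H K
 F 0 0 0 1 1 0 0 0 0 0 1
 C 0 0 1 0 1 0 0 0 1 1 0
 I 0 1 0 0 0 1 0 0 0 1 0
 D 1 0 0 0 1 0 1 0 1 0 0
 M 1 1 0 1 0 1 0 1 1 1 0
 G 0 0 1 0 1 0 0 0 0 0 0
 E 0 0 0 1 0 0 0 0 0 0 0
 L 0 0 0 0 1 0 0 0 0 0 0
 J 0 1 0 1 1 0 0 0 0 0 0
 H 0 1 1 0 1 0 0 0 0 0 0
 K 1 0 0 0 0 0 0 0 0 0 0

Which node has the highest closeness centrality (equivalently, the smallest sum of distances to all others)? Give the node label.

M

Farness (sum of distances to all others) for each node — C:18, D:17, E:26, F:18, G:20, H:19, I:24, J:18, K:27, L:22, M:13.
The smallest farness is 13, for M, so M has the highest closeness.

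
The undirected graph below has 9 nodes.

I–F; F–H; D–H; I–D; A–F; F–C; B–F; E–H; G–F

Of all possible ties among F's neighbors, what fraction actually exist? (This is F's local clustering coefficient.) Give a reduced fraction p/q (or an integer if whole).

F's neighbors: A, B, C, G, H, and I (k = 6).
Possible neighbor pairs: C(6,2) = 15. Edges among them: none → e = 0.
Clustering(F) = 0/15 = 0.

0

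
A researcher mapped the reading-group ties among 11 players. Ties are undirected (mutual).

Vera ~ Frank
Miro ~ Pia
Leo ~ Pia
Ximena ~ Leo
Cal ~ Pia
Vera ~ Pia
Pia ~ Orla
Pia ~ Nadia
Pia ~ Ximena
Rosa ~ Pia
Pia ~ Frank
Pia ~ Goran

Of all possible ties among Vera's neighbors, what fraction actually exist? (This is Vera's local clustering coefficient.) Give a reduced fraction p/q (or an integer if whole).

Vera's neighbors: Frank and Pia (k = 2).
Possible neighbor pairs: C(2,2) = 1. Edges among them: Frank–Pia → e = 1.
Clustering(Vera) = 1/1.

1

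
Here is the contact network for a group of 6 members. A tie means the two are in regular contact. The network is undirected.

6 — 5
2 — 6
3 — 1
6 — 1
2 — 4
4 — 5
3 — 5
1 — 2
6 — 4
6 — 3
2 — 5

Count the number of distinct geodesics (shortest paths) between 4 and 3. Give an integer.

2

The shortest distance is 2. The length-2 paths are: 4–5–3; 4–6–3.
That gives 2 distinct shortest paths.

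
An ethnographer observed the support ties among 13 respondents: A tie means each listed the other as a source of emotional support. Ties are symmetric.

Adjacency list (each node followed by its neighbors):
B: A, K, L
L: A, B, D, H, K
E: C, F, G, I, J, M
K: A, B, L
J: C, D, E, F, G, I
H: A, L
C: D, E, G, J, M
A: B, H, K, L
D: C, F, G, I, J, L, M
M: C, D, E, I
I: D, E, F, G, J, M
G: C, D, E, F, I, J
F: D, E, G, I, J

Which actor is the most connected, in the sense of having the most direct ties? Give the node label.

Degrees — A:4, B:3, C:5, D:7, E:6, F:5, G:6, H:2, I:6, J:6, K:3, L:5, M:4.
The maximum is 7, attained only by D.

D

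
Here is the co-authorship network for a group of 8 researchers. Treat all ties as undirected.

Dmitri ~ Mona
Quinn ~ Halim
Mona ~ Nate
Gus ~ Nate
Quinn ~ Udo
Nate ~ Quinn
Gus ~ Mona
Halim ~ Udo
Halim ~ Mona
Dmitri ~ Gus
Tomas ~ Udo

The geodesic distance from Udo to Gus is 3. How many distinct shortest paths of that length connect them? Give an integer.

The shortest distance is 3. The length-3 paths are: Udo–Quinn–Nate–Gus; Udo–Halim–Mona–Gus.
That gives 2 distinct shortest paths.

2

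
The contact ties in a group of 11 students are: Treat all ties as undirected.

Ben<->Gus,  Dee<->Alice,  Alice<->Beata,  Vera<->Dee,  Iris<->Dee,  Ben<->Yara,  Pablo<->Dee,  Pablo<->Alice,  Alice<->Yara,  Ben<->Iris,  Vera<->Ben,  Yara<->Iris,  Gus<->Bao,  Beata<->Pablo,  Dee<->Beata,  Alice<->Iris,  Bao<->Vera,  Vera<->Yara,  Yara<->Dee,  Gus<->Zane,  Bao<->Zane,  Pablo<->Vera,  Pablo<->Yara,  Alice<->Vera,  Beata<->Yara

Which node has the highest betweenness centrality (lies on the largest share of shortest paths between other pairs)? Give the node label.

Unnormalized betweenness of each node: Alice:109/60, Bao:199/30, Beata:0, Ben:481/60, Dee:109/60, Gus:17/5, Iris:7/6, Pablo:7/10, Vera:403/30, Yara:361/60, Zane:0.
Vera has the largest value, 403/30, making it the main broker — the node through which the most shortest paths run.

Vera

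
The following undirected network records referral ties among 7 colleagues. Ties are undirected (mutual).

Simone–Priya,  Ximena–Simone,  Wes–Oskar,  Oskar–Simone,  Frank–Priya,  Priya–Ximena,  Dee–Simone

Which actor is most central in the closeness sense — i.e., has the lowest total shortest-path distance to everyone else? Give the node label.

Farness (sum of distances to all others) for each node — Dee:13, Frank:15, Oskar:11, Priya:10, Simone:8, Wes:16, Ximena:11.
The smallest farness is 8, for Simone, so Simone has the highest closeness.

Simone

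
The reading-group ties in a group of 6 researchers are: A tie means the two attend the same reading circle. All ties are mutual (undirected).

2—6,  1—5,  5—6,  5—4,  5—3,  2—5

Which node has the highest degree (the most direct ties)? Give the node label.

Degrees — 1:1, 2:2, 3:1, 4:1, 5:5, 6:2.
The maximum is 5, attained only by 5.

5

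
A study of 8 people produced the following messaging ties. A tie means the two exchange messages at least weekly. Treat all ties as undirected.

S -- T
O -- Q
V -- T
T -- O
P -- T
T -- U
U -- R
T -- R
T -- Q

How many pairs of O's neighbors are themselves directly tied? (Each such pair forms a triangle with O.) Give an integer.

1

O's neighbors: Q and T.
Neighbor pairs that are themselves tied: O–Q–T. Each forms one triangle with O, for 1 in total.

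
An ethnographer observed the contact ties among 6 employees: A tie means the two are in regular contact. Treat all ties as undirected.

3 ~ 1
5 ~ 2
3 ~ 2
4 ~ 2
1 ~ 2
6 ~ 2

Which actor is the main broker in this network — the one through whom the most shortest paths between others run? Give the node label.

2

Unnormalized betweenness of each node: 1:0, 2:9, 3:0, 4:0, 5:0, 6:0.
2 has the largest value, 9, making it the main broker — the node through which the most shortest paths run.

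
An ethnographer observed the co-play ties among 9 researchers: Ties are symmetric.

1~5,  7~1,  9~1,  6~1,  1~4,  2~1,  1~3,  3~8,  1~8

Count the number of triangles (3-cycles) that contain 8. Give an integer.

8's neighbors: 1 and 3.
Neighbor pairs that are themselves tied: 8–1–3. Each forms one triangle with 8, for 1 in total.

1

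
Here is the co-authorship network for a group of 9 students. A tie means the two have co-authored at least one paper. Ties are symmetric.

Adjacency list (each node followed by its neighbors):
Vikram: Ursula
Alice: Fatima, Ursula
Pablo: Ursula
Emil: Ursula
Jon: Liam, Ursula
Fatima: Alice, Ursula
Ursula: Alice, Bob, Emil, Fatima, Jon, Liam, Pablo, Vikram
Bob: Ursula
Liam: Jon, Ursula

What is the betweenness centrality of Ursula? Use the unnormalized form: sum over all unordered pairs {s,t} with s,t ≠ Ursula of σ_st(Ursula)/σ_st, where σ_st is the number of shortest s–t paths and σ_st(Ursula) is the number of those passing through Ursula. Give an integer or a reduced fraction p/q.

Pairs whose geodesics pass through Ursula — Pablo–Bob: 1; Pablo–Liam: 1; Pablo–Fatima: 1; Pablo–Vikram: 1; Pablo–Alice: 1; Pablo–Emil: 1; Pablo–Jon: 1; Bob–Liam: 1; Bob–Fatima: 1; Bob–Vikram: 1; Bob–Alice: 1; Bob–Emil: 1; Bob–Jon: 1; Liam–Fatima: 1 … (+12 more pairs).
All other pairs contribute 0.
Summing the contributions gives betweenness(Ursula) = 26.

26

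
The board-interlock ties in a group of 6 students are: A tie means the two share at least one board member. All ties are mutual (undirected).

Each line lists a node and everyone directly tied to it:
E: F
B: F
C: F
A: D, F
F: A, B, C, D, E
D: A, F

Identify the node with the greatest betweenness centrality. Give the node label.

Unnormalized betweenness of each node: A:0, B:0, C:0, D:0, E:0, F:9.
F has the largest value, 9, making it the main broker — the node through which the most shortest paths run.

F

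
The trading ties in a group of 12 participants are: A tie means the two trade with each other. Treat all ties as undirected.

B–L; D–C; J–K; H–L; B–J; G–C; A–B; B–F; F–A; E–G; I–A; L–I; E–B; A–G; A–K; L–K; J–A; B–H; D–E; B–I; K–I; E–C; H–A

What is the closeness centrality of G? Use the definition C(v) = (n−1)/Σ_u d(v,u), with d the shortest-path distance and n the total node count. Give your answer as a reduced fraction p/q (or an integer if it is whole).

11/20

Distances from G: A:1, B:2, C:1, D:2, E:1, F:2, H:2, I:2, J:2, K:2, L:3. Sum = 20.
n = 12, so closeness = 11/20.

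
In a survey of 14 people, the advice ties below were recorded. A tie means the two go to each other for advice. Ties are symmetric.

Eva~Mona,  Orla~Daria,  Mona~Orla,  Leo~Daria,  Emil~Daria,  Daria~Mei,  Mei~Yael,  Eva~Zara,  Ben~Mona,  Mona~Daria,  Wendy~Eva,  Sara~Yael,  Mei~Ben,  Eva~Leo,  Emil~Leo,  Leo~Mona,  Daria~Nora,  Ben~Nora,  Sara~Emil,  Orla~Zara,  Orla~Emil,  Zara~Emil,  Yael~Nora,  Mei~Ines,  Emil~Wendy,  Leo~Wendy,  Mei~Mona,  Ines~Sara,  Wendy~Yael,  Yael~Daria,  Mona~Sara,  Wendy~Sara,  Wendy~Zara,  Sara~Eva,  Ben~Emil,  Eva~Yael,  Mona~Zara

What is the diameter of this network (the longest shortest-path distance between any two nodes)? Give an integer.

Eccentricity of each node (its greatest distance to any other): Ben:2, Daria:2, Emil:2, Eva:2, Ines:3, Leo:3, Mei:2, Mona:2, Nora:3, Orla:3, Sara:2, Wendy:2, Yael:2, Zara:3.
The maximum eccentricity is 3, realized for instance by the pair Leo–Ines via Leo – Daria – Mei – Ines. So the diameter is 3.

3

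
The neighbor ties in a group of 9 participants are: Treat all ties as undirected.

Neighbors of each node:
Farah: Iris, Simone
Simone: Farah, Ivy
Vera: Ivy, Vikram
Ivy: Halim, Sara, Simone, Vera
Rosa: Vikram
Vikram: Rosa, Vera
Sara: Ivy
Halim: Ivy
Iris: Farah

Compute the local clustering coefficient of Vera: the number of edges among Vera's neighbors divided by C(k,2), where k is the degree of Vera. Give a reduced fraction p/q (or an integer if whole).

0

Vera's neighbors: Ivy and Vikram (k = 2).
Possible neighbor pairs: C(2,2) = 1. Edges among them: none → e = 0.
Clustering(Vera) = 0/1.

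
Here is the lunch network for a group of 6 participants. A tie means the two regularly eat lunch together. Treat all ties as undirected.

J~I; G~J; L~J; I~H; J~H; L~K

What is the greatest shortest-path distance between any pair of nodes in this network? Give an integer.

Eccentricity of each node (its greatest distance to any other): G:3, H:3, I:3, J:2, K:3, L:2.
The maximum eccentricity is 3, realized for instance by the pair H–K via H – J – L – K. So the diameter is 3.

3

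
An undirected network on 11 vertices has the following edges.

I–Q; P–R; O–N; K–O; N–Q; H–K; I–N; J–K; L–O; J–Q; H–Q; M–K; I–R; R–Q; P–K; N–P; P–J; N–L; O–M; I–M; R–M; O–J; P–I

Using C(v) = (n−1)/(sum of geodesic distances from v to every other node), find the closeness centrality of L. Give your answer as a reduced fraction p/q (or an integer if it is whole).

1/2

Distances from L: H:3, I:2, J:2, K:2, M:2, N:1, O:1, P:2, Q:2, R:3. Sum = 20.
n = 11, so closeness = 10/20 = 1/2.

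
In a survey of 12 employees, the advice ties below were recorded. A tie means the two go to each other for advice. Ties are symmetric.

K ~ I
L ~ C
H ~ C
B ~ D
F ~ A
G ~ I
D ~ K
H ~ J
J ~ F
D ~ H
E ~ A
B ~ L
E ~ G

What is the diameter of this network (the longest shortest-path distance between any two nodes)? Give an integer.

6

Eccentricity of each node (its greatest distance to any other): A:5, B:5, C:5, D:4, E:6, F:4, G:5, H:4, I:4, J:4, K:4, L:6.
The maximum eccentricity is 6, realized for instance by the pair L–E via L – C – H – J – F – A – E. So the diameter is 6.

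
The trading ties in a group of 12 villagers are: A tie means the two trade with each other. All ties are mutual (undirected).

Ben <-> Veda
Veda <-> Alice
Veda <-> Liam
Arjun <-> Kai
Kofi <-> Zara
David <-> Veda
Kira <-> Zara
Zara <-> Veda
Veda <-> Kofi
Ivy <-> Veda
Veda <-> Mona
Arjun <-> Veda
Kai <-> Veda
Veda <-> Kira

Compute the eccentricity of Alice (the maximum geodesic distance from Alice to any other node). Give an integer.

Distances from Alice: Arjun:2, Ben:2, David:2, Ivy:2, Kai:2, Kira:2, Kofi:2, Liam:2, Mona:2, Veda:1, Zara:2.
The largest is 2 (to Liam, Kofi, Ivy, David, Kira, Kai, Arjun, Mona, Zara, and Ben), so the eccentricity of Alice is 2.

2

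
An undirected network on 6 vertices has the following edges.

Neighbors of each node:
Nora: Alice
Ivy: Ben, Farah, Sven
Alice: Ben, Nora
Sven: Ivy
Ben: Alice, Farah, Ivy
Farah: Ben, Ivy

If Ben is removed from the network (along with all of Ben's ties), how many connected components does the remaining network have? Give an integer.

2

Without Ben, the remaining ties split the others into: {Farah, Ivy, Sven}; {Alice, Nora}.
That's 2 separate components.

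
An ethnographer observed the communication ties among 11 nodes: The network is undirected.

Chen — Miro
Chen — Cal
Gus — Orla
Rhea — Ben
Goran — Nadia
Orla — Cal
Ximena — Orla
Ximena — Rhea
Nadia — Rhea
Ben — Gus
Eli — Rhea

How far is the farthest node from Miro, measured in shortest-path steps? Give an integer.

Distances from Miro: Ben:5, Cal:2, Chen:1, Eli:6, Goran:7, Gus:4, Nadia:6, Orla:3, Rhea:5, Ximena:4.
The largest is 7 (to Goran), so the eccentricity of Miro is 7.

7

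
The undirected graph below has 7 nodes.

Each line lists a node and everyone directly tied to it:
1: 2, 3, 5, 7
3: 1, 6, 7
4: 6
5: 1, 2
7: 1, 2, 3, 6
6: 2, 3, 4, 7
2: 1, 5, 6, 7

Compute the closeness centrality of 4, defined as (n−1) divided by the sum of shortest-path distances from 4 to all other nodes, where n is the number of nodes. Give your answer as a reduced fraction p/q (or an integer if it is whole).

Distances from 4: 1:3, 2:2, 3:2, 5:3, 6:1, 7:2. Sum = 13.
n = 7, so closeness = 6/13.

6/13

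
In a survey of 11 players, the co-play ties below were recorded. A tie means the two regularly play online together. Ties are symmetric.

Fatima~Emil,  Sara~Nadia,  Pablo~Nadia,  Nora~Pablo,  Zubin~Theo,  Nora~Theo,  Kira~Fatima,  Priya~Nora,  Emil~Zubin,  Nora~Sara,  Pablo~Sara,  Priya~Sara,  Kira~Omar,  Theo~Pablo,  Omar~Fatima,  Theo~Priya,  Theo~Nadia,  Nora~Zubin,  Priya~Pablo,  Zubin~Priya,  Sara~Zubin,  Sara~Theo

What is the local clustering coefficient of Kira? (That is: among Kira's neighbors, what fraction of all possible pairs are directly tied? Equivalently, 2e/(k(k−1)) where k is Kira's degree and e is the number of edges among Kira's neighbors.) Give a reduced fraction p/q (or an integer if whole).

Kira's neighbors: Fatima and Omar (k = 2).
Possible neighbor pairs: C(2,2) = 1. Edges among them: Fatima–Omar → e = 1.
Clustering(Kira) = 1/1.

1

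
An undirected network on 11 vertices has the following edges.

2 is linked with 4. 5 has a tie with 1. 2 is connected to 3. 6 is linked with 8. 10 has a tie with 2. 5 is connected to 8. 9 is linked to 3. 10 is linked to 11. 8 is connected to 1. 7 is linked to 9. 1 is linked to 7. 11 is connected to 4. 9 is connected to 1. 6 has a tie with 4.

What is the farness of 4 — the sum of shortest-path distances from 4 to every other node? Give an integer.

22

Distances from 4: 1:3, 2:1, 3:2, 5:3, 6:1, 7:4, 8:2, 9:3, 10:2, 11:1.
Sum = 3 + 1 + 2 + 3 + 1 + 4 + 2 + 3 + 2 + 1 = 22.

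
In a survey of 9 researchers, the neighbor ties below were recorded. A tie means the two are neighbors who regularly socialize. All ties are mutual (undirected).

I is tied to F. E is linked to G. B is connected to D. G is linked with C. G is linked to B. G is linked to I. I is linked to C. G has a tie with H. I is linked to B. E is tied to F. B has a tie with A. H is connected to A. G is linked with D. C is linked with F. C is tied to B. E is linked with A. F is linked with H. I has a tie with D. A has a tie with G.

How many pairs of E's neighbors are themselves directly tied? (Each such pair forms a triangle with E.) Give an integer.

E's neighbors: A, F, and G.
Neighbor pairs that are themselves tied: E–A–G. Each forms one triangle with E, for 1 in total.

1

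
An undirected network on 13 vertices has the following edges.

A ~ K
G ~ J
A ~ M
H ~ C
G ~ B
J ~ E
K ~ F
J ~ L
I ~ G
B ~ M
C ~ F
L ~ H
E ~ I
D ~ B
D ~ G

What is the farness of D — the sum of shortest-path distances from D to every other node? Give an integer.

Distances from D: A:3, B:1, C:5, E:3, F:5, G:1, H:4, I:2, J:2, K:4, L:3, M:2.
Sum = 3 + 1 + 5 + 3 + 5 + 1 + 4 + 2 + 2 + 4 + 3 + 2 = 35.

35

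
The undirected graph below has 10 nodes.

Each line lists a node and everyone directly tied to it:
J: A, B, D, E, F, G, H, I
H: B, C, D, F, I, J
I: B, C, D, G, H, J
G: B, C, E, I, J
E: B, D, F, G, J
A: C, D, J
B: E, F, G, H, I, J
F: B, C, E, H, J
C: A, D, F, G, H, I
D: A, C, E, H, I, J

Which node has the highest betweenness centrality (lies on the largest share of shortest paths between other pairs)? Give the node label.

Unnormalized betweenness of each node: A:1/6, B:5/4, C:35/12, D:13/6, E:1, F:1, G:1, H:7/6, I:7/6, J:31/6.
J has the largest value, 31/6, making it the main broker — the node through which the most shortest paths run.

J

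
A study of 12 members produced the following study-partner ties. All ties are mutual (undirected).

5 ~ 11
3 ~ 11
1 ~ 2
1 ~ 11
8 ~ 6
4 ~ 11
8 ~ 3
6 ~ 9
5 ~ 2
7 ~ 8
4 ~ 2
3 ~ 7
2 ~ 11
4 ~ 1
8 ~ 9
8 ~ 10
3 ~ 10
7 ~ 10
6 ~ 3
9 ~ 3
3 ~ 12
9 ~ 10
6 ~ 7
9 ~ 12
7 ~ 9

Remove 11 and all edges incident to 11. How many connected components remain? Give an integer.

Without 11, the remaining ties split the others into: {1, 2, 4, 5}; {3, 6, 7, 8, 9, 10, 12}.
That's 2 separate components.

2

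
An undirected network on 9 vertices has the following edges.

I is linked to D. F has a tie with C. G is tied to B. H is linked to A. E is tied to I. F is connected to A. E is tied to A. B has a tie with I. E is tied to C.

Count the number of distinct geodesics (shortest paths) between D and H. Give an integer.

The shortest distance is 4, and the only length-4 path is D–I–E–A–H. So there is exactly 1 shortest path.

1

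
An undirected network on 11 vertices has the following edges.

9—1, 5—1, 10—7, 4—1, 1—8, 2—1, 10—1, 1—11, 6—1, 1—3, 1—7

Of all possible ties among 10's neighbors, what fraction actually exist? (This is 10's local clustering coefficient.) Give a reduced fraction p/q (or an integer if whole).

10's neighbors: 1 and 7 (k = 2).
Possible neighbor pairs: C(2,2) = 1. Edges among them: 1–7 → e = 1.
Clustering(10) = 1/1.

1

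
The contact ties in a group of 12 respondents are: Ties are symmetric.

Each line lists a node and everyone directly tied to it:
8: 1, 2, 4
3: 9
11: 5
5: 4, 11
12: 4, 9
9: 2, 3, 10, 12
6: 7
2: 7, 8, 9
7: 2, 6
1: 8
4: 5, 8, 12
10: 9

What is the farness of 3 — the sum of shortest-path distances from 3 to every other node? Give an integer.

33

Distances from 3: 1:4, 2:2, 4:3, 5:4, 6:4, 7:3, 8:3, 9:1, 10:2, 11:5, 12:2.
Sum = 4 + 2 + 3 + 4 + 4 + 3 + 3 + 1 + 2 + 5 + 2 = 33.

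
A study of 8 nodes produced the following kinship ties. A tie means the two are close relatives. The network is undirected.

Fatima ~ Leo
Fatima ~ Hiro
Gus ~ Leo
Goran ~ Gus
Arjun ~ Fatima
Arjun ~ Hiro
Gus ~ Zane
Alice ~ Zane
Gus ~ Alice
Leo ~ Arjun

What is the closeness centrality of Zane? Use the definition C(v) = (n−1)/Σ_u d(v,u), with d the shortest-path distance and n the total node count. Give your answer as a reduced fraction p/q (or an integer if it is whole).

Distances from Zane: Alice:1, Arjun:3, Fatima:3, Goran:2, Gus:1, Hiro:4, Leo:2. Sum = 16.
n = 8, so closeness = 7/16.

7/16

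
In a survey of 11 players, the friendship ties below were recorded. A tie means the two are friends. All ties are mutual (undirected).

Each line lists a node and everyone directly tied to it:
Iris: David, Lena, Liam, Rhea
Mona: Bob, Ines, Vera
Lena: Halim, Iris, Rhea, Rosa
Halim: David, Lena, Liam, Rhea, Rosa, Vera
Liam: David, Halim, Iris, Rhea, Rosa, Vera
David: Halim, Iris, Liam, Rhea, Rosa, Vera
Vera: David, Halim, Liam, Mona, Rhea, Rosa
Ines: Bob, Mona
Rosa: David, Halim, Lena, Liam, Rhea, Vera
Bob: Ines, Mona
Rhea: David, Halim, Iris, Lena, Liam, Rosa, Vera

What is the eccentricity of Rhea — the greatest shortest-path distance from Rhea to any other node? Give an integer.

Distances from Rhea: Bob:3, David:1, Halim:1, Ines:3, Iris:1, Lena:1, Liam:1, Mona:2, Rosa:1, Vera:1.
The largest is 3 (to Ines and Bob), so the eccentricity of Rhea is 3.

3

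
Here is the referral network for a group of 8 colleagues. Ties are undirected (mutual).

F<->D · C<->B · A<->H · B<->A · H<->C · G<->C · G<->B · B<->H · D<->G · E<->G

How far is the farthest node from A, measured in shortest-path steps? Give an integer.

Distances from A: B:1, C:2, D:3, E:3, F:4, G:2, H:1.
The largest is 4 (to F), so the eccentricity of A is 4.

4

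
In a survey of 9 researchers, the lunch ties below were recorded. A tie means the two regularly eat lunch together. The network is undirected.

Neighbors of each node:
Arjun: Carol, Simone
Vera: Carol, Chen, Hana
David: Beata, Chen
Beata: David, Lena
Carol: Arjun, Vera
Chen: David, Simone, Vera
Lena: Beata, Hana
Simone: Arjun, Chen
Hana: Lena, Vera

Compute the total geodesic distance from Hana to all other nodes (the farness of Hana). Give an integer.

17

Distances from Hana: Arjun:3, Beata:2, Carol:2, Chen:2, David:3, Lena:1, Simone:3, Vera:1.
Sum = 3 + 2 + 2 + 2 + 3 + 1 + 3 + 1 = 17.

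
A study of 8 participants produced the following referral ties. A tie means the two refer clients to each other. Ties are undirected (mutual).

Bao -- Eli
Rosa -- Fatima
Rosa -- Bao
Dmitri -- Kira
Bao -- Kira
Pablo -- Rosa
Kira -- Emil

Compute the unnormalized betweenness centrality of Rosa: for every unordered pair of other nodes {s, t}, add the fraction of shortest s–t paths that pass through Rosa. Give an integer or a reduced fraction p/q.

11

Pairs whose geodesics pass through Rosa — Eli–Pablo: 1; Eli–Fatima: 1; Kira–Pablo: 1; Kira–Fatima: 1; Bao–Pablo: 1; Bao–Fatima: 1; Pablo–Fatima: 1; Pablo–Emil: 1; Pablo–Dmitri: 1; Fatima–Emil: 1; Fatima–Dmitri: 1.
All other pairs contribute 0.
Summing the contributions gives betweenness(Rosa) = 11.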